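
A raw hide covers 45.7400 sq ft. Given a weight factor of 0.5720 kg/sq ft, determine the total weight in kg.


Formula: Weight = area * weight_per_sqft
Substituting: Weight = 45.7400 * 0.5720
Result: 26.1633 kg


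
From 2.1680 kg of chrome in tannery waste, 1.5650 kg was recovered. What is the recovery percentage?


Formula: Recovery = recovered / input * 100
Substituting: Recovery = 1.5650 / 2.1680 * 100
Result: 72.1863 %


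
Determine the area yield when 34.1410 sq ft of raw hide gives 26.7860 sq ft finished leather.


Formula: Yield = finished / raw * 100
Substituting: Yield = 26.7860 / 34.1410 * 100
Result: 78.4570 %


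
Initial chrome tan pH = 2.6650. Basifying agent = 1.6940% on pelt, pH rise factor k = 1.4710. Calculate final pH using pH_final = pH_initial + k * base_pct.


Formula: pH_final = pH_initial + k * base_pct
Substituting: pH_final = 2.6650 + 1.4710 * 1.6940
Result: 5.1569


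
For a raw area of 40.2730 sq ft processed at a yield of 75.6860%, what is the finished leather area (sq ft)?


Formula: finished = raw * yield / 100
Substituting: finished = 40.2730 * 75.6860 / 100
Result: 30.4810 sq ft


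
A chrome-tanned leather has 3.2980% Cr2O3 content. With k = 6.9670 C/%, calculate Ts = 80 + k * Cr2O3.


Formula: Ts = 80 + k * Cr2O3
Substituting: Ts = 80 + 6.9670 * 3.2980
Result: 102.9772 C


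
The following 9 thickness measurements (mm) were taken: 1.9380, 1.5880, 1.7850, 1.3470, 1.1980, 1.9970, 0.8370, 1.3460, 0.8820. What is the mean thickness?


Formula: Average = sum / n
Substituting: Average = 12.9180 / 9
Result: 1.4353 mm


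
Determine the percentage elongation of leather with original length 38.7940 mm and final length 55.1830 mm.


Formula: Elongation = (Lf - L0) / L0 * 100
Substituting: Elongation = (55.1830 - 38.7940) / 38.7940 * 100
Result: 42.2462 %


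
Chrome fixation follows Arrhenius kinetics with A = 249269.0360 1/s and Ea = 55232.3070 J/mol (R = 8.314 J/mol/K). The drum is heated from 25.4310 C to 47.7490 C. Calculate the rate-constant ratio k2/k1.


T1 = 25.4310 + 273.15 = 298.5810 K; T2 = 47.7490 + 273.15 = 320.8990 K
k1 = A * exp(-Ea/(R*T1)) = 249269.0360 * exp(-55232.3070/(8.314*298.5810)) = 5.4177e-05 1/s
k2 = A * exp(-Ea/(R*T2)) = 249269.0360 * exp(-55232.3070/(8.314*320.8990)) = 2.5460e-04 1/s
k2/k1 = 2.5460e-04 / 5.4177e-05 = 4.6993


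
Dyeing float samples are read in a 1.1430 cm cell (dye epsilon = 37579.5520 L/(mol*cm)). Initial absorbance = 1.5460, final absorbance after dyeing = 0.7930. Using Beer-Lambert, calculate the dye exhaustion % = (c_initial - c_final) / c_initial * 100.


c_initial = A_i / (epsilon * l) = 1.5460 / (37579.5520 * 1.1430) = 3.5992e-05 mol/L
c_final = A_f / (epsilon * l) = 0.7930 / (37579.5520 * 1.1430) = 1.8462e-05 mol/L
Exhaustion = (c_initial - c_final) / c_initial * 100 = (3.5992e-05 - 1.8462e-05) / 3.5992e-05 * 100 = 48.7063 %


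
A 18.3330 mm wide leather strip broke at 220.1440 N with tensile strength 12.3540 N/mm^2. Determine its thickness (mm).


Formula: t = F / (TS * w)
Substituting: t = 220.1440 / (12.3540 * 18.3330)
Result: 0.9720 mm


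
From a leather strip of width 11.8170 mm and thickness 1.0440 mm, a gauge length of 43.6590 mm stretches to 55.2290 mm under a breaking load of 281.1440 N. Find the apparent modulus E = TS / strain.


TS = F / (w * t) = 281.1440 / (11.8170 * 1.0440) = 22.7888 N/mm^2
strain = (Lf - L0) / L0 = (55.2290 - 43.6590) / 43.6590 = 0.2650
E = TS / strain = 22.7888 / 0.2650 = 85.9927 N/mm^2


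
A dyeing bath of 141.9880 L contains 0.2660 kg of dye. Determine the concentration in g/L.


Formula: Conc = dye_mass(kg) / volume(L) * 1000
Substituting: Conc = 0.2660 / 141.9880 * 1000
Result: 1.8734 g/L


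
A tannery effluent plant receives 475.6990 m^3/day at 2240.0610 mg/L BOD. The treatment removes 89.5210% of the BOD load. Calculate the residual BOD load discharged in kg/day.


Load_in = volume * conc / 1000 = 475.6990 * 2240.0610 / 1000 = 1065.5948 kg/day
Removed = Load_in * eff / 100 = 1065.5948 * 89.5210 / 100 = 953.9311 kg/day
Load_out = Load_in - Removed = 1065.5948 - 953.9311 = 111.6637 kg/day


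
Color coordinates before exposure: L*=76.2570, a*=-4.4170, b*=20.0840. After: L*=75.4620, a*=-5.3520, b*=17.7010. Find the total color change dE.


dL = -0.7950, da = -0.9350, db = -2.3830
dE = sqrt((-0.7950)^2 + (-0.9350)^2 + (-2.3830)^2) = 2.6805


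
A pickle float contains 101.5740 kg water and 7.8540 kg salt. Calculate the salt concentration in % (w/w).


Formula: Conc = salt / (water + salt) * 100
Substituting: Conc = 7.8540 / (101.5740 + 7.8540) * 100
Result: 7.1773 %


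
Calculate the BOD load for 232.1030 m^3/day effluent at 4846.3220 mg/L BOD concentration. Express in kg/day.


Formula: BOD_load = volume * conc / 1000
Substituting: BOD_load = 232.1030 * 4846.3220 / 1000
Result: 1124.8459 kg/day


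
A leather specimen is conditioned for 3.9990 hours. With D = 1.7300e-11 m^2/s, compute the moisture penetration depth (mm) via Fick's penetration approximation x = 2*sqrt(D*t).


t = 3.9990 hr * 3600 = 14396.4000 s
D * t = 1.7300e-11 * 14396.4000 = 2.4906e-07
x = 2 * sqrt(D*t) = 2 * sqrt(2.4906e-07) = 9.9811e-04 m = 0.9981 mm


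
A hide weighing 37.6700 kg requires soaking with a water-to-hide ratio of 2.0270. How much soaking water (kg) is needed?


Formula: Water = hide_weight * ratio
Substituting: Water = 37.6700 * 2.0270
Result: 76.3571 kg


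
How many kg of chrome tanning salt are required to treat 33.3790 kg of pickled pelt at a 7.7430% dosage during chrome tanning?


Formula: Chrome = substrate * pct / 100
Substituting: Chrome = 33.3790 * 7.7430 / 100
Result: 2.5845 kg


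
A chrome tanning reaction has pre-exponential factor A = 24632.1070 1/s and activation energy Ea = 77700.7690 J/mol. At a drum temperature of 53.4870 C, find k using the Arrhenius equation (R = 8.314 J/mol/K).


T_K = T_C + 273.15 = 53.4870 + 273.15 = 326.6370 K
exponent = -Ea / (R * T_K) = -77700.7690 / (8.314 * 326.6370) = -28.6121
k = A * exp(exponent) = 24632.1070 * exp(-28.6121) = 9.2346e-09 1/s


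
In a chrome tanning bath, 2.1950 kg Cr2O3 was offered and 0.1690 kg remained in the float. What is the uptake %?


Formula: Uptake = (offered - residual) / offered * 100
Substituting: Uptake = (2.1950 - 0.1690) / 2.1950 * 100
Result: 92.3007 %


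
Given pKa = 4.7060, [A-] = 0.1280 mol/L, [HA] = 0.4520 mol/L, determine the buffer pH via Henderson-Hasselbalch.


ratio = [A-] / [HA] = 0.1280 / 0.4520 = 0.2832
log10(ratio) = -0.5479
pH = pKa + log10(ratio) = 4.7060 - 0.5479 = 4.1581


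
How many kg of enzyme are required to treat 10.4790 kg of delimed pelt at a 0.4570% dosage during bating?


Formula: Enzyme = substrate * pct / 100
Substituting: Enzyme = 10.4790 * 0.4570 / 100
Result: 0.047889 kg


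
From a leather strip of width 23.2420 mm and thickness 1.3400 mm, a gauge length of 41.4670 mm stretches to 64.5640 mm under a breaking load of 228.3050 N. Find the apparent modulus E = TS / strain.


TS = F / (w * t) = 228.3050 / (23.2420 * 1.3400) = 7.3306 N/mm^2
strain = (Lf - L0) / L0 = (64.5640 - 41.4670) / 41.4670 = 0.5570
E = TS / strain = 7.3306 / 0.5570 = 13.1609 N/mm^2


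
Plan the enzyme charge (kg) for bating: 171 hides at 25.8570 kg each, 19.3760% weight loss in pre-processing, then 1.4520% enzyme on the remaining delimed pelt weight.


Total_raw = N * avg_wt = 171 * 25.8570 = 4421.5470 kg
Substrate = Total_raw * (1 - loss/100) = 4421.5470 * (1 - 19.3760/100) = 3564.8281 kg
Enzyme = Substrate * pct / 100 = 3564.8281 * 1.4520 / 100 = 51.7613 kg


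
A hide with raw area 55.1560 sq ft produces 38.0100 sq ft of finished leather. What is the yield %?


Formula: Yield = finished / raw * 100
Substituting: Yield = 38.0100 / 55.1560 * 100
Result: 68.9136 %


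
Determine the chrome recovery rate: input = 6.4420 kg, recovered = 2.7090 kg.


Formula: Recovery = recovered / input * 100
Substituting: Recovery = 2.7090 / 6.4420 * 100
Result: 42.0522 %


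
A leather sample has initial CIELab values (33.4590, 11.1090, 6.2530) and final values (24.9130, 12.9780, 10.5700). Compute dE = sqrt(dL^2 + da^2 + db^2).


dL = -8.5460, da = 1.8690, db = 4.3170
dE = sqrt((-8.5460)^2 + 1.8690^2 + 4.3170^2) = 9.7552


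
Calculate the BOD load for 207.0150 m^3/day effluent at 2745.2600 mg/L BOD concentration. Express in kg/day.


Formula: BOD_load = volume * conc / 1000
Substituting: BOD_load = 207.0150 * 2745.2600 / 1000
Result: 568.3100 kg/day


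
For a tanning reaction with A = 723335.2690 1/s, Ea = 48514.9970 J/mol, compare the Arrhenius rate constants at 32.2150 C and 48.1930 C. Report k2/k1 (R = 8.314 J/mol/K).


T1 = 32.2150 + 273.15 = 305.3650 K; T2 = 48.1930 + 273.15 = 321.3430 K
k1 = A * exp(-Ea/(R*T1)) = 723335.2690 * exp(-48514.9970/(8.314*305.3650)) = 0.00363278 1/s
k2 = A * exp(-Ea/(R*T2)) = 723335.2690 * exp(-48514.9970/(8.314*321.3430)) = 0.00939488 1/s
k2/k1 = 0.00939488 / 0.00363278 = 2.5861


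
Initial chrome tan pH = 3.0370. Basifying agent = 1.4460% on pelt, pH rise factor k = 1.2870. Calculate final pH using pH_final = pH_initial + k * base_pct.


Formula: pH_final = pH_initial + k * base_pct
Substituting: pH_final = 3.0370 + 1.2870 * 1.4460
Result: 4.8980


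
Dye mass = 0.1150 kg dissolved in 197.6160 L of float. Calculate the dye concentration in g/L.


Formula: Conc = dye_mass(kg) / volume(L) * 1000
Substituting: Conc = 0.1150 / 197.6160 * 1000
Result: 0.5819 g/L


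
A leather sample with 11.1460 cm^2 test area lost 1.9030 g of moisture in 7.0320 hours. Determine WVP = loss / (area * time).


Formula: WVP = loss / (area * time)
Substituting: WVP = 1.9030 / (11.1460 * 7.0320)
Result: 0.0242796 g/(cm^2*hr)


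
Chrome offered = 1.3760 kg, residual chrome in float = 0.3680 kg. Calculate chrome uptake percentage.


Formula: Uptake = (offered - residual) / offered * 100
Substituting: Uptake = (1.3760 - 0.3680) / 1.3760 * 100
Result: 73.2558 %


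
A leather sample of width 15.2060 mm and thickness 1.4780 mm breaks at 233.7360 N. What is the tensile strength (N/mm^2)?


Formula: TS = force / (width * thickness)
Substituting: TS = 233.7360 / (15.2060 * 1.4780)
Result: 10.4001 N/mm^2


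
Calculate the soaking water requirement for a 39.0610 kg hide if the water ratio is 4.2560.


Formula: Water = hide_weight * ratio
Substituting: Water = 39.0610 * 4.2560
Result: 166.2436 kg


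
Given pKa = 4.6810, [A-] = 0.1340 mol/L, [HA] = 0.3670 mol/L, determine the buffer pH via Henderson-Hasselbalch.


ratio = [A-] / [HA] = 0.1340 / 0.3670 = 0.3651
log10(ratio) = -0.4376
pH = pKa + log10(ratio) = 4.6810 - 0.4376 = 4.2434


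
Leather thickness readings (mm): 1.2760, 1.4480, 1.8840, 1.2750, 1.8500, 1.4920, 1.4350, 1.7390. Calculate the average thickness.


Formula: Average = sum / n
Substituting: Average = 12.3990 / 8
Result: 1.5499 mm


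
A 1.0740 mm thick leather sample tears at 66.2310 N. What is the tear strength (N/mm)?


Formula: Tear strength = force / thickness
Substituting: Tear strength = 66.2310 / 1.0740
Result: 61.6676 N/mm


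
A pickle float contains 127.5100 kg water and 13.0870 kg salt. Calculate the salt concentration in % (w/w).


Formula: Conc = salt / (water + salt) * 100
Substituting: Conc = 13.0870 / (127.5100 + 13.0870) * 100
Result: 9.3082 %


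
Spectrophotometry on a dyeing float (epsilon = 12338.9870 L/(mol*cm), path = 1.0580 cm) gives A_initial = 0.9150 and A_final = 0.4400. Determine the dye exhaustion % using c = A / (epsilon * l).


c_initial = A_i / (epsilon * l) = 0.9150 / (12338.9870 * 1.0580) = 7.0090e-05 mol/L
c_final = A_f / (epsilon * l) = 0.4400 / (12338.9870 * 1.0580) = 3.3704e-05 mol/L
Exhaustion = (c_initial - c_final) / c_initial * 100 = (7.0090e-05 - 3.3704e-05) / 7.0090e-05 * 100 = 51.9126 %


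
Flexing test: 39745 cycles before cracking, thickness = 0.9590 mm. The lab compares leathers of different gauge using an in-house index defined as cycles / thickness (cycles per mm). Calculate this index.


Formula: Index = cycles / thickness
Substituting: Index = 39745 / 0.9590
Result: 41444.2127 cycles/mm


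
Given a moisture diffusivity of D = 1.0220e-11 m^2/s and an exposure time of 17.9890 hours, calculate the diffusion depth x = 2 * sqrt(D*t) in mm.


t = 17.9890 hr * 3600 = 64760.4000 s
D * t = 1.0220e-11 * 64760.4000 = 6.6185e-07
x = 2 * sqrt(D*t) = 2 * sqrt(6.6185e-07) = 0.00162708 m = 1.6271 mm


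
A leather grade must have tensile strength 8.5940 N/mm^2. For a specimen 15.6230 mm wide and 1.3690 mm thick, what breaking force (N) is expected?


Formula: F = TS * w * t
Substituting: F = 8.5940 * 15.6230 * 1.3690
Result: 183.8075 N


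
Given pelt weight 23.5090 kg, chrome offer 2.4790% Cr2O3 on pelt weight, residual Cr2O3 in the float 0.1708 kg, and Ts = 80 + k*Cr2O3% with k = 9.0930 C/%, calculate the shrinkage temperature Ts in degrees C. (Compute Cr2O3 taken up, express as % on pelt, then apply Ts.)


Offered = pelt * offer_pct / 100 = 23.5090 * 2.4790 / 100 = 0.5828 kg
Uptake = offered - residual = 0.5828 - 0.1708 = 0.4120 kg
Cr2O3% on pelt = uptake / pelt * 100 = 0.4120 / 23.5090 * 100 = 1.7525 %
Ts = 80 + k * Cr2O3% = 80 + 9.0930 * 1.7525 = 95.9352 C


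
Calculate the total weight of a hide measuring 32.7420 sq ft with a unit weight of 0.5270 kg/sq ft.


Formula: Weight = area * weight_per_sqft
Substituting: Weight = 32.7420 * 0.5270
Result: 17.2550 kg


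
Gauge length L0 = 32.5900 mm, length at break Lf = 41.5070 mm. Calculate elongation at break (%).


Formula: Elongation = (Lf - L0) / L0 * 100
Substituting: Elongation = (41.5070 - 32.5900) / 32.5900 * 100
Result: 27.3612 %


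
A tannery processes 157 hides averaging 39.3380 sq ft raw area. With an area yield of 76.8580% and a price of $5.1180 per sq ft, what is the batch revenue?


Raw_total = N * avg_area = 157 * 39.3380 = 6176.0660 sq ft
Finished = Raw_total * yield / 100 = 6176.0660 * 76.8580 / 100 = 4746.8008 sq ft
Value = Finished * price = 4746.8008 * 5.1180 = 24294.1265 $


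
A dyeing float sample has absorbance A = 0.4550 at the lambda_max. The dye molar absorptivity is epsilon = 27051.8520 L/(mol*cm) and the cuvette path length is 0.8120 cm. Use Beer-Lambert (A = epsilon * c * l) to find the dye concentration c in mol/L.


Formula: c = A / (epsilon * l)
Substituting: c = 0.4550 / (27051.8520 * 0.8120)
Result: 2.0714e-05 mol/L


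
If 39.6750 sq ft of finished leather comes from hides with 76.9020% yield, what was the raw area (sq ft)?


Formula: raw = finished * 100 / yield
Substituting: raw = 39.6750 * 100 / 76.9020
Result: 51.5916 sq ft


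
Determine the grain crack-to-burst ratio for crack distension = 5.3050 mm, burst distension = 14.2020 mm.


Formula: Ratio = crack / burst
Substituting: Ratio = 5.3050 / 14.2020
Result: 0.3735


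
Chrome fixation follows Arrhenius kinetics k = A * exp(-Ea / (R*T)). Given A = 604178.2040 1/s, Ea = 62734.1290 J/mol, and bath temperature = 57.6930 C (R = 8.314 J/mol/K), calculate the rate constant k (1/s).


T_K = T_C + 273.15 = 57.6930 + 273.15 = 330.8430 K
exponent = -Ea / (R * T_K) = -62734.1290 / (8.314 * 330.8430) = -22.8072
k = A * exp(exponent) = 604178.2040 * exp(-22.8072) = 7.5184e-05 1/s


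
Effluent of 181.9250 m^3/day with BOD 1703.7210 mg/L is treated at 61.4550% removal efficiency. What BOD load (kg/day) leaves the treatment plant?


Load_in = volume * conc / 1000 = 181.9250 * 1703.7210 / 1000 = 309.9494 kg/day
Removed = Load_in * eff / 100 = 309.9494 * 61.4550 / 100 = 190.4794 kg/day
Load_out = Load_in - Removed = 309.9494 - 190.4794 = 119.4700 kg/day


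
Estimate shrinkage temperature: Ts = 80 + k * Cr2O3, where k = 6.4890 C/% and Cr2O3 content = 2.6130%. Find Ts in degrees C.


Formula: Ts = 80 + k * Cr2O3
Substituting: Ts = 80 + 6.4890 * 2.6130
Result: 96.9558 C


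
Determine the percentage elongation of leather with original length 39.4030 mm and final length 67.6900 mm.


Formula: Elongation = (Lf - L0) / L0 * 100
Substituting: Elongation = (67.6900 - 39.4030) / 39.4030 * 100
Result: 71.7890 %


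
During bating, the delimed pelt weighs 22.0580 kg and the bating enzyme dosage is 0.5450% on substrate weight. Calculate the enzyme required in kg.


Formula: Enzyme = substrate * pct / 100
Substituting: Enzyme = 22.0580 * 0.5450 / 100
Result: 0.1202 kg


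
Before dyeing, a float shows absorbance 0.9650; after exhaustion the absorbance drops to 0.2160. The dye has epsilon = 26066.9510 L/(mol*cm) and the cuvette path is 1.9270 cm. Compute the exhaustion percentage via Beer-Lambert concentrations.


c_initial = A_i / (epsilon * l) = 0.9650 / (26066.9510 * 1.9270) = 1.9211e-05 mol/L
c_final = A_f / (epsilon * l) = 0.2160 / (26066.9510 * 1.9270) = 4.3001e-06 mol/L
Exhaustion = (c_initial - c_final) / c_initial * 100 = (1.9211e-05 - 4.3001e-06) / 1.9211e-05 * 100 = 77.6166 %


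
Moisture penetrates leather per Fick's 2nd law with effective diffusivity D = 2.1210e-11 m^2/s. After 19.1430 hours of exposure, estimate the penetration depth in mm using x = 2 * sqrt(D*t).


t = 19.1430 hr * 3600 = 68914.8000 s
D * t = 2.1210e-11 * 68914.8000 = 1.4617e-06
x = 2 * sqrt(D*t) = 2 * sqrt(1.4617e-06) = 0.002418 m = 2.4180 mm


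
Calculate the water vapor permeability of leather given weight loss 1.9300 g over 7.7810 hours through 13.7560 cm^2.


Formula: WVP = loss / (area * time)
Substituting: WVP = 1.9300 / (13.7560 * 7.7810)
Result: 0.0180314 g/(cm^2*hr)


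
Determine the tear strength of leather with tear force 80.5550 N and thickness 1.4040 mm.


Formula: Tear strength = force / thickness
Substituting: Tear strength = 80.5550 / 1.4040
Result: 57.3754 N/mm


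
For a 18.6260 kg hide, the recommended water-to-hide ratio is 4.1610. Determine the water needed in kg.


Formula: Water = hide_weight * ratio
Substituting: Water = 18.6260 * 4.1610
Result: 77.5028 kg


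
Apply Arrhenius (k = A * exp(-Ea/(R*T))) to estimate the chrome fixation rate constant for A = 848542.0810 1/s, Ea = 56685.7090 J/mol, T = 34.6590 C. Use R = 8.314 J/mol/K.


T_K = T_C + 273.15 = 34.6590 + 273.15 = 307.8090 K
exponent = -Ea / (R * T_K) = -56685.7090 / (8.314 * 307.8090) = -22.1504
k = A * exp(exponent) = 848542.0810 * exp(-22.1504) = 2.0364e-04 1/s


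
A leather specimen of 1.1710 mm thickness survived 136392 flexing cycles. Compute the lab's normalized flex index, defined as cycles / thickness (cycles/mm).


Formula: Index = cycles / thickness
Substituting: Index = 136392 / 1.1710
Result: 116474.8079 cycles/mm


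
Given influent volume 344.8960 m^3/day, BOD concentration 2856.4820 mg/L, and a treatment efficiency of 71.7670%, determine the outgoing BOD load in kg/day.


Load_in = volume * conc / 1000 = 344.8960 * 2856.4820 / 1000 = 985.1892 kg/day
Removed = Load_in * eff / 100 = 985.1892 * 71.7670 / 100 = 707.0407 kg/day
Load_out = Load_in - Removed = 985.1892 - 707.0407 = 278.1485 kg/day


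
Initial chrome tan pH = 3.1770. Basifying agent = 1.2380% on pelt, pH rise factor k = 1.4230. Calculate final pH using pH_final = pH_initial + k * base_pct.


Formula: pH_final = pH_initial + k * base_pct
Substituting: pH_final = 3.1770 + 1.4230 * 1.2380
Result: 4.9387


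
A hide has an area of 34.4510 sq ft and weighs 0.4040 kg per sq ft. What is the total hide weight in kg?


Formula: Weight = area * weight_per_sqft
Substituting: Weight = 34.4510 * 0.4040
Result: 13.9182 kg


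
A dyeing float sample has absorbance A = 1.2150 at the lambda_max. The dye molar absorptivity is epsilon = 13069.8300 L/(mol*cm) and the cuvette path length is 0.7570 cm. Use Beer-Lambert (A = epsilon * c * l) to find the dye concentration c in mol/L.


Formula: c = A / (epsilon * l)
Substituting: c = 1.2150 / (13069.8300 * 0.7570)
Result: 1.2280e-04 mol/L


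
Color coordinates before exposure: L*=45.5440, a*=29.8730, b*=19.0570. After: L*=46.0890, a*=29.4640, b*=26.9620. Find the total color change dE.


dL = 0.5450, da = -0.4090, db = 7.9050
dE = sqrt(0.5450^2 + (-0.4090)^2 + 7.9050^2) = 7.9343


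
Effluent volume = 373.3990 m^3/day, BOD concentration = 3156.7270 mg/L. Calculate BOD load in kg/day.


Formula: BOD_load = volume * conc / 1000
Substituting: BOD_load = 373.3990 * 3156.7270 / 1000
Result: 1178.7187 kg/day


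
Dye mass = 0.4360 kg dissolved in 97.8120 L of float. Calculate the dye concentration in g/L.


Formula: Conc = dye_mass(kg) / volume(L) * 1000
Substituting: Conc = 0.4360 / 97.8120 * 1000
Result: 4.4575 g/L


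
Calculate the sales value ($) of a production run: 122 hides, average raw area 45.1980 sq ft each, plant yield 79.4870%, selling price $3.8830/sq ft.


Raw_total = N * avg_area = 122 * 45.1980 = 5514.1560 sq ft
Finished = Raw_total * yield / 100 = 5514.1560 * 79.4870 / 100 = 4383.0372 sq ft
Value = Finished * price = 4383.0372 * 3.8830 = 17019.3334 $


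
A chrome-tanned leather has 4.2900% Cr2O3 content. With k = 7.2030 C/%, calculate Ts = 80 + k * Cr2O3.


Formula: Ts = 80 + k * Cr2O3
Substituting: Ts = 80 + 7.2030 * 4.2900
Result: 110.9009 C


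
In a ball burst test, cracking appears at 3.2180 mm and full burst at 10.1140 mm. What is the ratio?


Formula: Ratio = crack / burst
Substituting: Ratio = 3.2180 / 10.1140
Result: 0.3182


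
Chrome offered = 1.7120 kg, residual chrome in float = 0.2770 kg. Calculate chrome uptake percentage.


Formula: Uptake = (offered - residual) / offered * 100
Substituting: Uptake = (1.7120 - 0.2770) / 1.7120 * 100
Result: 83.8201 %


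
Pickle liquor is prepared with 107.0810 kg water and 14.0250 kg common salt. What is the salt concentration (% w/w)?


Formula: Conc = salt / (water + salt) * 100
Substituting: Conc = 14.0250 / (107.0810 + 14.0250) * 100
Result: 11.5808 %


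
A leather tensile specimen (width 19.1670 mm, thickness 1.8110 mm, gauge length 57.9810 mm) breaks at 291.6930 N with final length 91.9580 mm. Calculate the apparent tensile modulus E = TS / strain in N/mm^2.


TS = F / (w * t) = 291.6930 / (19.1670 * 1.8110) = 8.4034 N/mm^2
strain = (Lf - L0) / L0 = (91.9580 - 57.9810) / 57.9810 = 0.5860
E = TS / strain = 8.4034 / 0.5860 = 14.3402 N/mm^2


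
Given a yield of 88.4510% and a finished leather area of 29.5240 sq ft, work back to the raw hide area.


Formula: raw = finished * 100 / yield
Substituting: raw = 29.5240 * 100 / 88.4510
Result: 33.3789 sq ft


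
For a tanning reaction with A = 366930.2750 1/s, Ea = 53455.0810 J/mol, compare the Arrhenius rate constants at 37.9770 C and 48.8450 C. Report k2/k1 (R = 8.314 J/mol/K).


T1 = 37.9770 + 273.15 = 311.1270 K; T2 = 48.8450 + 273.15 = 321.9950 K
k1 = A * exp(-Ea/(R*T1)) = 366930.2750 * exp(-53455.0810/(8.314*311.1270)) = 3.8884e-04 1/s
k2 = A * exp(-Ea/(R*T2)) = 366930.2750 * exp(-53455.0810/(8.314*321.9950)) = 7.8106e-04 1/s
k2/k1 = 7.8106e-04 / 3.8884e-04 = 2.0087


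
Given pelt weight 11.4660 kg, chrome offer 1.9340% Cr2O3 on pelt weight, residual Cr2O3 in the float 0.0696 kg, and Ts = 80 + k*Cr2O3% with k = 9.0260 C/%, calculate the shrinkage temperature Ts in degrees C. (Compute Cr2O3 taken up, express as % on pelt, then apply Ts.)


Offered = pelt * offer_pct / 100 = 11.4660 * 1.9340 / 100 = 0.2218 kg
Uptake = offered - residual = 0.2218 - 0.0696 = 0.1522 kg
Cr2O3% on pelt = uptake / pelt * 100 = 0.1522 / 11.4660 * 100 = 1.3270 %
Ts = 80 + k * Cr2O3% = 80 + 9.0260 * 1.3270 = 91.9774 C


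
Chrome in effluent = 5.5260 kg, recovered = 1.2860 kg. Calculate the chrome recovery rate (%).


Formula: Recovery = recovered / input * 100
Substituting: Recovery = 1.2860 / 5.5260 * 100
Result: 23.2718 %


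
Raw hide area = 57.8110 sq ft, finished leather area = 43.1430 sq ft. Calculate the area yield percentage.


Formula: Yield = finished / raw * 100
Substituting: Yield = 43.1430 / 57.8110 * 100
Result: 74.6277 %


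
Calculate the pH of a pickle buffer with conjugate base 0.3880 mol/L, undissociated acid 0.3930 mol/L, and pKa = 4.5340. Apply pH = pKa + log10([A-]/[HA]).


ratio = [A-] / [HA] = 0.3880 / 0.3930 = 0.9873
log10(ratio) = -0.00556082
pH = pKa + log10(ratio) = 4.5340 - 0.00556082 = 4.5284


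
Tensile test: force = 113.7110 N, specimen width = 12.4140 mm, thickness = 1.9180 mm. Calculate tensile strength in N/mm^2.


Formula: TS = force / (width * thickness)
Substituting: TS = 113.7110 / (12.4140 * 1.9180)
Result: 4.7758 N/mm^2


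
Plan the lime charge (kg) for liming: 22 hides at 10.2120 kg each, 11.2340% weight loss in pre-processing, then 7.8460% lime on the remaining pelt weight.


Total_raw = N * avg_wt = 22 * 10.2120 = 224.6640 kg
Substrate = Total_raw * (1 - loss/100) = 224.6640 * (1 - 11.2340/100) = 199.4252 kg
Lime = Substrate * pct / 100 = 199.4252 * 7.8460 / 100 = 15.6469 kg


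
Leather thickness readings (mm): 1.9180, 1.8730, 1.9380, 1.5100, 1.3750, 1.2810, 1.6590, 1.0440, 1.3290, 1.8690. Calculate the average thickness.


Formula: Average = sum / n
Substituting: Average = 15.7960 / 10
Result: 1.5796 mm


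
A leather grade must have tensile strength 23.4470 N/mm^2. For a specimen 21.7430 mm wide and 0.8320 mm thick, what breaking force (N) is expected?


Formula: F = TS * w * t
Substituting: F = 23.4470 * 21.7430 * 0.8320
Result: 424.1604 N


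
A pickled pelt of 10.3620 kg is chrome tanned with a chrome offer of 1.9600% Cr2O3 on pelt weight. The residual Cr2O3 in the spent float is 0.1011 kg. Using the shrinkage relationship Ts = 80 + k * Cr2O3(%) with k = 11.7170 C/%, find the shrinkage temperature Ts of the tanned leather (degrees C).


Offered = pelt * offer_pct / 100 = 10.3620 * 1.9600 / 100 = 0.2031 kg
Uptake = offered - residual = 0.2031 - 0.1011 = 0.1020 kg
Cr2O3% on pelt = uptake / pelt * 100 = 0.1020 / 10.3620 * 100 = 0.9843 %
Ts = 80 + k * Cr2O3% = 80 + 11.7170 * 0.9843 = 91.5333 C


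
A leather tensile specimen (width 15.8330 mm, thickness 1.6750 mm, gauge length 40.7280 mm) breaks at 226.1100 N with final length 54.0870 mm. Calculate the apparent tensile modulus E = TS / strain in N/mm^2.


TS = F / (w * t) = 226.1100 / (15.8330 * 1.6750) = 8.5259 N/mm^2
strain = (Lf - L0) / L0 = (54.0870 - 40.7280) / 40.7280 = 0.3280
E = TS / strain = 8.5259 / 0.3280 = 25.9933 N/mm^2


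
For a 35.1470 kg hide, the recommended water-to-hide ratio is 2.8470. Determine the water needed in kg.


Formula: Water = hide_weight * ratio
Substituting: Water = 35.1470 * 2.8470
Result: 100.0635 kg


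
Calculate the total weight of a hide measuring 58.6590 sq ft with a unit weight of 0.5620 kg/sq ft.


Formula: Weight = area * weight_per_sqft
Substituting: Weight = 58.6590 * 0.5620
Result: 32.9664 kg


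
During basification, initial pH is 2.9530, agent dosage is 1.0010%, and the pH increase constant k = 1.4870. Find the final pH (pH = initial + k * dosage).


Formula: pH_final = pH_initial + k * base_pct
Substituting: pH_final = 2.9530 + 1.4870 * 1.0010
Result: 4.4415


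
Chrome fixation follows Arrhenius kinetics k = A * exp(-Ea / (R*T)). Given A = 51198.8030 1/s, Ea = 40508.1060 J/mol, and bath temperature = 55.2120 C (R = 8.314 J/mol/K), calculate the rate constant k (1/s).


T_K = T_C + 273.15 = 55.2120 + 273.15 = 328.3620 K
exponent = -Ea / (R * T_K) = -40508.1060 / (8.314 * 328.3620) = -14.8381
k = A * exp(exponent) = 51198.8030 * exp(-14.8381) = 0.0184138 1/s


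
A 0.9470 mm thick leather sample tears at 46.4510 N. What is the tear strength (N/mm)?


Formula: Tear strength = force / thickness
Substituting: Tear strength = 46.4510 / 0.9470
Result: 49.0507 N/mm


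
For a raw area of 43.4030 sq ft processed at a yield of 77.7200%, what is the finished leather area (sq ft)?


Formula: finished = raw * yield / 100
Substituting: finished = 43.4030 * 77.7200 / 100
Result: 33.7328 sq ft


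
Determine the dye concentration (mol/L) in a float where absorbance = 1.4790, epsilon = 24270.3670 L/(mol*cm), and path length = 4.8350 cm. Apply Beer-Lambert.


Formula: c = A / (epsilon * l)
Substituting: c = 1.4790 / (24270.3670 * 4.8350)
Result: 1.2604e-05 mol/L


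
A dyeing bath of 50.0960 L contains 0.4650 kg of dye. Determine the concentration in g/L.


Formula: Conc = dye_mass(kg) / volume(L) * 1000
Substituting: Conc = 0.4650 / 50.0960 * 1000
Result: 9.2822 g/L


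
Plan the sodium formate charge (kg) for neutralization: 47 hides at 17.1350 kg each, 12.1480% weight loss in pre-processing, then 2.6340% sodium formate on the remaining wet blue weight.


Total_raw = N * avg_wt = 47 * 17.1350 = 805.3450 kg
Substrate = Total_raw * (1 - loss/100) = 805.3450 * (1 - 12.1480/100) = 707.5117 kg
Neutralizer = Substrate * pct / 100 = 707.5117 * 2.6340 / 100 = 18.6359 kg


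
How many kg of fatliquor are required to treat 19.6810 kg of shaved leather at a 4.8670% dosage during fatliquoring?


Formula: Fat = substrate * pct / 100
Substituting: Fat = 19.6810 * 4.8670 / 100
Result: 0.9579 kg


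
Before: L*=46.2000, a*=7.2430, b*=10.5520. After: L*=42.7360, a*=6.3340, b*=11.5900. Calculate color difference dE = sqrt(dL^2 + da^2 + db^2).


dL = -3.4640, da = -0.9090, db = 1.0380
dE = sqrt((-3.4640)^2 + (-0.9090)^2 + 1.0380^2) = 3.7287


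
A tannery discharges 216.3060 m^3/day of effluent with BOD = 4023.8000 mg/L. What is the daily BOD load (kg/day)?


Formula: BOD_load = volume * conc / 1000
Substituting: BOD_load = 216.3060 * 4023.8000 / 1000
Result: 870.3721 kg/day


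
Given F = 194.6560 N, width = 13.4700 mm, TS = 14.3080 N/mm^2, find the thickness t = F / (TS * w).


Formula: t = F / (TS * w)
Substituting: t = 194.6560 / (14.3080 * 13.4700)
Result: 1.0100 mm


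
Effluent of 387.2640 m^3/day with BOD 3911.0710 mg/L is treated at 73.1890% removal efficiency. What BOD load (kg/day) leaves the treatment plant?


Load_in = volume * conc / 1000 = 387.2640 * 3911.0710 / 1000 = 1514.6170 kg/day
Removed = Load_in * eff / 100 = 1514.6170 * 73.1890 / 100 = 1108.5330 kg/day
Load_out = Load_in - Removed = 1514.6170 - 1108.5330 = 406.0840 kg/day


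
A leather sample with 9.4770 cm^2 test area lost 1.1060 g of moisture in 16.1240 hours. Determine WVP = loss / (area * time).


Formula: WVP = loss / (area * time)
Substituting: WVP = 1.1060 / (9.4770 * 16.1240)
Result: 0.00723788 g/(cm^2*hr)


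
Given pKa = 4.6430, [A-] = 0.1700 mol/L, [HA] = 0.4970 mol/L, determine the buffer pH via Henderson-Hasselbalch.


ratio = [A-] / [HA] = 0.1700 / 0.4970 = 0.3421
log10(ratio) = -0.4659
pH = pKa + log10(ratio) = 4.6430 - 0.4659 = 4.1771


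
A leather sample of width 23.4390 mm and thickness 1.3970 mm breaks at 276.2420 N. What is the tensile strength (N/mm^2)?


Formula: TS = force / (width * thickness)
Substituting: TS = 276.2420 / (23.4390 * 1.3970)
Result: 8.4363 N/mm^2


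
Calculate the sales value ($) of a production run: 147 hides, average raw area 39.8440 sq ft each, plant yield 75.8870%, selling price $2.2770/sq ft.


Raw_total = N * avg_area = 147 * 39.8440 = 5857.0680 sq ft
Finished = Raw_total * yield / 100 = 5857.0680 * 75.8870 / 100 = 4444.7532 sq ft
Value = Finished * price = 4444.7532 * 2.2770 = 10120.7030 $


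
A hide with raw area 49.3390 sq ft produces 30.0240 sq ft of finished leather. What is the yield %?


Formula: Yield = finished / raw * 100
Substituting: Yield = 30.0240 / 49.3390 * 100
Result: 60.8525 %


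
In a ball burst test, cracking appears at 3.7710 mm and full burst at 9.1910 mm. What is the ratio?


Formula: Ratio = crack / burst
Substituting: Ratio = 3.7710 / 9.1910
Result: 0.4103


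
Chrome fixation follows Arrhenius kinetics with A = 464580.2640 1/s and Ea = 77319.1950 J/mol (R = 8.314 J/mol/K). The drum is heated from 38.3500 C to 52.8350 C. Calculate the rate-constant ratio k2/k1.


T1 = 38.3500 + 273.15 = 311.5000 K; T2 = 52.8350 + 273.15 = 325.9850 K
k1 = A * exp(-Ea/(R*T1)) = 464580.2640 * exp(-77319.1950/(8.314*311.5000)) = 5.0250e-08 1/s
k2 = A * exp(-Ea/(R*T2)) = 464580.2640 * exp(-77319.1950/(8.314*325.9850)) = 1.8935e-07 1/s
k2/k1 = 1.8935e-07 / 5.0250e-08 = 3.7682


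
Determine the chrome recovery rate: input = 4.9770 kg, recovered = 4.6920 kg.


Formula: Recovery = recovered / input * 100
Substituting: Recovery = 4.6920 / 4.9770 * 100
Result: 94.2737 %


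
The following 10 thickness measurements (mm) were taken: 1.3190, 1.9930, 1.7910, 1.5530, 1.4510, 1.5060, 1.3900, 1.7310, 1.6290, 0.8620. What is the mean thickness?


Formula: Average = sum / n
Substituting: Average = 15.2250 / 10
Result: 1.5225 mm


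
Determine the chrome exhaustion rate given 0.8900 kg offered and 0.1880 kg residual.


Formula: Uptake = (offered - residual) / offered * 100
Substituting: Uptake = (0.8900 - 0.1880) / 0.8900 * 100
Result: 78.8764 %


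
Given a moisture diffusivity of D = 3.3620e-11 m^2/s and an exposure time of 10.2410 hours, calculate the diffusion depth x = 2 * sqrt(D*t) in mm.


t = 10.2410 hr * 3600 = 36867.6000 s
D * t = 3.3620e-11 * 36867.6000 = 1.2395e-06
x = 2 * sqrt(D*t) = 2 * sqrt(1.2395e-06) = 0.00222665 m = 2.2266 mm


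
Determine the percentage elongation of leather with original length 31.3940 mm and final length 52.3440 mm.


Formula: Elongation = (Lf - L0) / L0 * 100
Substituting: Elongation = (52.3440 - 31.3940) / 31.3940 * 100
Result: 66.7325 %


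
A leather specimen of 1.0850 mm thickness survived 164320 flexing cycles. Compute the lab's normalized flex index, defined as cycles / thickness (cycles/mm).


Formula: Index = cycles / thickness
Substituting: Index = 164320 / 1.0850
Result: 151447.0046 cycles/mm


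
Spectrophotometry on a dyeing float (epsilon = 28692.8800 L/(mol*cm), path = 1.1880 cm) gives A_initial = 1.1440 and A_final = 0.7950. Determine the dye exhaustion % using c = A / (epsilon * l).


c_initial = A_i / (epsilon * l) = 1.1440 / (28692.8800 * 1.1880) = 3.3561e-05 mol/L
c_final = A_f / (epsilon * l) = 0.7950 / (28692.8800 * 1.1880) = 2.3323e-05 mol/L
Exhaustion = (c_initial - c_final) / c_initial * 100 = (3.3561e-05 - 2.3323e-05) / 3.3561e-05 * 100 = 30.5070 %


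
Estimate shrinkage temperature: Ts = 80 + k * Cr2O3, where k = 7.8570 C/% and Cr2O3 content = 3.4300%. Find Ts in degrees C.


Formula: Ts = 80 + k * Cr2O3
Substituting: Ts = 80 + 7.8570 * 3.4300
Result: 106.9495 C


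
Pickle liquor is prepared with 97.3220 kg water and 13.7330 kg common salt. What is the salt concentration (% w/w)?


Formula: Conc = salt / (water + salt) * 100
Substituting: Conc = 13.7330 / (97.3220 + 13.7330) * 100
Result: 12.3659 %


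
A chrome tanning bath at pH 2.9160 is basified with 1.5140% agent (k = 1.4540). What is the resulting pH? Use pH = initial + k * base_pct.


Formula: pH_final = pH_initial + k * base_pct
Substituting: pH_final = 2.9160 + 1.4540 * 1.5140
Result: 5.1174


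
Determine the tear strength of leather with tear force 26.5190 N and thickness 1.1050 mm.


Formula: Tear strength = force / thickness
Substituting: Tear strength = 26.5190 / 1.1050
Result: 23.9991 N/mm


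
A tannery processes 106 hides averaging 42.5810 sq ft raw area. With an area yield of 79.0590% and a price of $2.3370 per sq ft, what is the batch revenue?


Raw_total = N * avg_area = 106 * 42.5810 = 4513.5860 sq ft
Finished = Raw_total * yield / 100 = 4513.5860 * 79.0590 / 100 = 3568.3960 sq ft
Value = Finished * price = 3568.3960 * 2.3370 = 8339.3413 $


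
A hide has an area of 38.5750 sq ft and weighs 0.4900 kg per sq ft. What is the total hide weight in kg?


Formula: Weight = area * weight_per_sqft
Substituting: Weight = 38.5750 * 0.4900
Result: 18.9017 kg


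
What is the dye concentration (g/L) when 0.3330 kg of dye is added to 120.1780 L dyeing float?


Formula: Conc = dye_mass(kg) / volume(L) * 1000
Substituting: Conc = 0.3330 / 120.1780 * 1000
Result: 2.7709 g/L


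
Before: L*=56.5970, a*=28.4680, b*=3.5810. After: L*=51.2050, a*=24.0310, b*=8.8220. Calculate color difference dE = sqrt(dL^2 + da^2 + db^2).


dL = -5.3920, da = -4.4370, db = 5.2410
dE = sqrt((-5.3920)^2 + (-4.4370)^2 + 5.2410^2) = 8.7309


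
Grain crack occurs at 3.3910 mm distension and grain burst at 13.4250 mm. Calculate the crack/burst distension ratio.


Formula: Ratio = crack / burst
Substituting: Ratio = 3.3910 / 13.4250
Result: 0.2526


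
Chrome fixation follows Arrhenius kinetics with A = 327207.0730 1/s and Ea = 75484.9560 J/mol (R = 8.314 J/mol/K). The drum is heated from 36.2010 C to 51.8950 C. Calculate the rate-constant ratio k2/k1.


T1 = 36.2010 + 273.15 = 309.3510 K; T2 = 51.8950 + 273.15 = 325.0450 K
k1 = A * exp(-Ea/(R*T1)) = 327207.0730 * exp(-75484.9560/(8.314*309.3510)) = 5.8688e-08 1/s
k2 = A * exp(-Ea/(R*T2)) = 327207.0730 * exp(-75484.9560/(8.314*325.0450)) = 2.4209e-07 1/s
k2/k1 = 2.4209e-07 / 5.8688e-08 = 4.1250


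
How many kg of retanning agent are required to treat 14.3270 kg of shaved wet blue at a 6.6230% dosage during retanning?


Formula: Retan = substrate * pct / 100
Substituting: Retan = 14.3270 * 6.6230 / 100
Result: 0.9489 kg


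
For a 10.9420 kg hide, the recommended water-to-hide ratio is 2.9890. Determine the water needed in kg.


Formula: Water = hide_weight * ratio
Substituting: Water = 10.9420 * 2.9890
Result: 32.7056 kg


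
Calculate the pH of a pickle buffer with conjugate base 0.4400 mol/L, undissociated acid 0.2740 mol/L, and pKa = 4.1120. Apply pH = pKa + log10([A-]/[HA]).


ratio = [A-] / [HA] = 0.4400 / 0.2740 = 1.6058
log10(ratio) = 0.2057
pH = pKa + log10(ratio) = 4.1120 + 0.2057 = 4.3177


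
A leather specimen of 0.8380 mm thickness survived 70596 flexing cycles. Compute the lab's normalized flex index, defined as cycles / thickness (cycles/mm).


Formula: Index = cycles / thickness
Substituting: Index = 70596 / 0.8380
Result: 84243.4368 cycles/mm


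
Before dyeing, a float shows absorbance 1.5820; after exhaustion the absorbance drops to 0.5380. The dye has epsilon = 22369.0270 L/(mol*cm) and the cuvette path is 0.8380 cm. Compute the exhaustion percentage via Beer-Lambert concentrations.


c_initial = A_i / (epsilon * l) = 1.5820 / (22369.0270 * 0.8380) = 8.4395e-05 mol/L
c_final = A_f / (epsilon * l) = 0.5380 / (22369.0270 * 0.8380) = 2.8701e-05 mol/L
Exhaustion = (c_initial - c_final) / c_initial * 100 = (8.4395e-05 - 2.8701e-05) / 8.4395e-05 * 100 = 65.9924 %


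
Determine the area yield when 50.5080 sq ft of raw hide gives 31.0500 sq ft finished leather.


Formula: Yield = finished / raw * 100
Substituting: Yield = 31.0500 / 50.5080 * 100
Result: 61.4754 %


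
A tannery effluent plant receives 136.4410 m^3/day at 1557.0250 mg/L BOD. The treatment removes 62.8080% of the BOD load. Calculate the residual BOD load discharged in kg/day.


Load_in = volume * conc / 1000 = 136.4410 * 1557.0250 / 1000 = 212.4420 kg/day
Removed = Load_in * eff / 100 = 212.4420 * 62.8080 / 100 = 133.4306 kg/day
Load_out = Load_in - Removed = 212.4420 - 133.4306 = 79.0114 kg/day


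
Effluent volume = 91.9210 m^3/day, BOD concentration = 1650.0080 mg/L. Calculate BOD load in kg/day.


Formula: BOD_load = volume * conc / 1000
Substituting: BOD_load = 91.9210 * 1650.0080 / 1000
Result: 151.6704 kg/day


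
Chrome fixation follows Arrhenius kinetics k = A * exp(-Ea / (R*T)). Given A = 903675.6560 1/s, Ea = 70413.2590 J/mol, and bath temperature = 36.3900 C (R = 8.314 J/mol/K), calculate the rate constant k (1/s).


T_K = T_C + 273.15 = 36.3900 + 273.15 = 309.5400 K
exponent = -Ea / (R * T_K) = -70413.2590 / (8.314 * 309.5400) = -27.3607
k = A * exp(exponent) = 903675.6560 * exp(-27.3607) = 1.1841e-06 1/s


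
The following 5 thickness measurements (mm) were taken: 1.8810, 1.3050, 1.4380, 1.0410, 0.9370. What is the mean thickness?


Formula: Average = sum / n
Substituting: Average = 6.6020 / 5
Result: 1.3204 mm


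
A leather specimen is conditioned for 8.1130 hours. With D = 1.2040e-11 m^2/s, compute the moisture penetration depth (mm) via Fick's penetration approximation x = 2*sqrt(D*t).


t = 8.1130 hr * 3600 = 29206.8000 s
D * t = 1.2040e-11 * 29206.8000 = 3.5165e-07
x = 2 * sqrt(D*t) = 2 * sqrt(3.5165e-07) = 0.001186 m = 1.1860 mm
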